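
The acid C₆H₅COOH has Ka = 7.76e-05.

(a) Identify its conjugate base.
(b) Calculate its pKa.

(a) The conjugate base is formed by removing one H⁺ from C₆H₅COOH, giving C₆H₅COO⁻. (b) pKa = -log(Ka) = -log(7.76e-05) = 4.11.

Conjugate base: C₆H₅COO⁻; pK_a = 4.11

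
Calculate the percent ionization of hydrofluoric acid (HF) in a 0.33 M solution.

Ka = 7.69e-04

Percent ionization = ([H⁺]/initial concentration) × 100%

Using Ka equilibrium: x² + Ka×x - Ka×C = 0. Solving: [H⁺] = 1.5550e-02. Percent = (1.5550e-02/0.33) × 100

Percent ionization = 4.71%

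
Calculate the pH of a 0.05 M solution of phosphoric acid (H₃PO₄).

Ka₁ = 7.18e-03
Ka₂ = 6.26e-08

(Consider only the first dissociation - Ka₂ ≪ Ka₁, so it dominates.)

First dissociation dominates. From Ka₁ = [H⁺][HA⁻]/[H₂A], x² + Ka₁·x − Ka₁·C = 0 with C = 0.05 M and Ka₁ = 7.18e-03. Solving: [H⁺] = (−Ka₁ + √(Ka₁² + 4·Ka₁·C)) / 2 = 1.5694e-02 M. pH = -log(1.5694e-02) = 1.80.

pH = 1.80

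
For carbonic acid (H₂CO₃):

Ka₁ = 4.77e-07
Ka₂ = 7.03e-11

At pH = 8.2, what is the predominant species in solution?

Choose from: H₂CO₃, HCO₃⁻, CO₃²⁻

pKa₁ = 6.32, pKa₂ = 10.15. For a polyprotic acid the predominant species crosses at each pKa: below pKa_n the protonated form dominates, above it the deprotonated form does. At pH = 8.2, the predominant species is HCO₃⁻.

HCO₃⁻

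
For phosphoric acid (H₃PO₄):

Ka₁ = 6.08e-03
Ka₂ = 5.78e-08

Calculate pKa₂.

pKa₂ = -log(Ka₂) = -log(5.78e-08) = 7.24.

pK_{a2} = 7.24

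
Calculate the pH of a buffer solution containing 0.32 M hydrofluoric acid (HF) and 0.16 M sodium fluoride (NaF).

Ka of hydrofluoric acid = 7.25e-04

pKa = -log(7.25e-04) = 3.14. pH = pKa + log([A⁻]/[HA]) = 3.14 + log(0.16/0.32)

pH = 2.84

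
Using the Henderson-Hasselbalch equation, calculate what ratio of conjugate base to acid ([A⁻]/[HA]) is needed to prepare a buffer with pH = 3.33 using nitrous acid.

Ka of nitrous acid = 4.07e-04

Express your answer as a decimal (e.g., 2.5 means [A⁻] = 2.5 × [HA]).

pKa = -log(4.07e-04) = 3.3904. pH = pKa + log([A⁻]/[HA]), so log([A⁻]/[HA]) = pH − pKa = 3.33 − 3.3904 = -0.0604. [A⁻]/[HA] = 10^(-0.0604) = 0.870

[A⁻]/[HA] = 0.870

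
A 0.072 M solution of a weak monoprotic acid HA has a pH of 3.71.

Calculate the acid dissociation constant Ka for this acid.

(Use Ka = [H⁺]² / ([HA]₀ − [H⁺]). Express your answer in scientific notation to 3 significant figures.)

[H⁺] = 10^(−pH) = 10^(−3.71) = 1.950e-04 M. For HA ⇌ H⁺ + A⁻, Ka = [H⁺][A⁻]/[HA] = [H⁺]² / ([HA]₀ − [H⁺]) = (1.950e-04)² / (0.072 − 1.950e-04) = 5.29e-07.

K_a = 5.29e-07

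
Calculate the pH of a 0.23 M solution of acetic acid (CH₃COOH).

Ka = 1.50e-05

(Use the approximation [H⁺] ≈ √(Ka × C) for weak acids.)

[H⁺] = √(Ka × C) = √(1.50e-05 × 0.23) = 1.8574e-03. pH = -log(1.8574e-03)

pH = 2.73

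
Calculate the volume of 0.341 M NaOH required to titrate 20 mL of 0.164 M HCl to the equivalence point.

At equivalence: moles acid = moles base. moles HCl = 0.164 × 20/1000 = 0.00328 mol. V_base = moles / 0.341 × 1000 = 9.6 mL.

V_{base} = 9.6 mL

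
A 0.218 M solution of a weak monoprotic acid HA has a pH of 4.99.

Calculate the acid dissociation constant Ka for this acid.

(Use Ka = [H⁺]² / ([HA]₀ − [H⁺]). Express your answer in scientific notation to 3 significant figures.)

[H⁺] = 10^(−pH) = 10^(−4.99) = 1.023e-05 M. For HA ⇌ H⁺ + A⁻, Ka = [H⁺][A⁻]/[HA] = [H⁺]² / ([HA]₀ − [H⁺]) = (1.023e-05)² / (0.218 − 1.023e-05) = 4.80e-10.

K_a = 4.80e-10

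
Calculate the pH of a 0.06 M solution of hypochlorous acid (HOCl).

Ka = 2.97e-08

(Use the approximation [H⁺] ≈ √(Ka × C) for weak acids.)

[H⁺] = √(Ka × C) = √(2.97e-08 × 0.06) = 4.2214e-05. pH = -log(4.2214e-05)

pH = 4.37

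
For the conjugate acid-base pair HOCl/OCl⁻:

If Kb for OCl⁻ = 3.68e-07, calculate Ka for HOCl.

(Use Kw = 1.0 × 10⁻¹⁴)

For a conjugate pair Ka × Kb = Kw, so Ka = Kw/Kb = 1.0 × 10⁻¹⁴ / 3.68e-07 = 2.72e-08.

K_a = 2.72e-08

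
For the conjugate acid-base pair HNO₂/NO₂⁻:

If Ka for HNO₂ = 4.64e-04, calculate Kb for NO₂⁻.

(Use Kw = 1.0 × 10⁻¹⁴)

For a conjugate pair Ka × Kb = Kw, so Kb = Kw/Ka = 1.0 × 10⁻¹⁴ / 4.64e-04 = 2.16e-11.

K_b = 2.16e-11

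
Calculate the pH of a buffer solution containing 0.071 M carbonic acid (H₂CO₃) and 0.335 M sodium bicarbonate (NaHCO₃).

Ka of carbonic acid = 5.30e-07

pKa = -log(5.30e-07) = 6.28. pH = pKa + log([A⁻]/[HA]) = 6.28 + log(0.335/0.071)

pH = 6.95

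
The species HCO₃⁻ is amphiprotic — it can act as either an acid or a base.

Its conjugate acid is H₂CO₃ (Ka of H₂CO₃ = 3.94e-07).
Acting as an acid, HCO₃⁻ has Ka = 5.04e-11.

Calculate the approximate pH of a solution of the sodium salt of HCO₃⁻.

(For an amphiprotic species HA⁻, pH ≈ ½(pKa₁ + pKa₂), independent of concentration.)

pKa₁ = -log(3.94e-07) = 6.40; pKa₂ = -log(5.04e-11) = 10.30. For an amphiprotic species, pH ≈ ½(pKa₁ + pKa₂) = ½(6.40 + 10.30) = 8.35.

pH = 8.35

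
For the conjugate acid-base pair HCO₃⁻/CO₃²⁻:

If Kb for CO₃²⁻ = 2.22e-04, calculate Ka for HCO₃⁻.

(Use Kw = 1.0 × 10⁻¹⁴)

For a conjugate pair Ka × Kb = Kw, so Ka = Kw/Kb = 1.0 × 10⁻¹⁴ / 2.22e-04 = 4.50e-11.

K_a = 4.50e-11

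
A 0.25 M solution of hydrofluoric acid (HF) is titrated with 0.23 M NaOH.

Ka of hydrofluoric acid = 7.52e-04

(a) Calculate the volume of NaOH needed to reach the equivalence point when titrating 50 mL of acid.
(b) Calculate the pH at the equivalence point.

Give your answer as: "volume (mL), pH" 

moles acid = 0.25 × 50/1000 = 0.0125 mol; V_base = moles/0.23 × 1000 = 54.3 mL. At equivalence only the conjugate base is present: [A⁻] = 0.0125/0.104 = 1.1979e-01 M. Kb = Kw/Ka = 1.33e-11; [OH⁻] = √(Kb × [A⁻]) = 1.2621e-06; pOH = 5.90; pH = 14 - pOH = 8.10.

V = 54.3 mL, pH = 8.10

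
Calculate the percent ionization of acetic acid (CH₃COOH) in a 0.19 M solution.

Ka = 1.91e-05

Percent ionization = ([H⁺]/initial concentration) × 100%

Using Ka equilibrium: x² + Ka×x - Ka×C = 0. Solving: [H⁺] = 1.8955e-03. Percent = (1.8955e-03/0.19) × 100

Percent ionization = 0.998%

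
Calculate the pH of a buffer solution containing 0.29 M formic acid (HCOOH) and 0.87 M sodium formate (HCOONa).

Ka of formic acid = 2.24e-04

pKa = -log(2.24e-04) = 3.65. pH = pKa + log([A⁻]/[HA]) = 3.65 + log(0.87/0.29)

pH = 4.13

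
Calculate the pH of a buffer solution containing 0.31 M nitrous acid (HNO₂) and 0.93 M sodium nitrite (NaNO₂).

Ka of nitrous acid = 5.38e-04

pKa = -log(5.38e-04) = 3.27. pH = pKa + log([A⁻]/[HA]) = 3.27 + log(0.93/0.31)

pH = 3.75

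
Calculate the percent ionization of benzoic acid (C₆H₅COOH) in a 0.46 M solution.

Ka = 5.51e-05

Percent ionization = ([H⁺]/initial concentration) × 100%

Using Ka equilibrium: x² + Ka×x - Ka×C = 0. Solving: [H⁺] = 5.0070e-03. Percent = (5.0070e-03/0.46) × 100

Percent ionization = 1.09%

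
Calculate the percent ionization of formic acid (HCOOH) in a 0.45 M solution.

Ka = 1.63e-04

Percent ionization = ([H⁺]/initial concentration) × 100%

Using Ka equilibrium: x² + Ka×x - Ka×C = 0. Solving: [H⁺] = 8.4833e-03. Percent = (8.4833e-03/0.45) × 100

Percent ionization = 1.89%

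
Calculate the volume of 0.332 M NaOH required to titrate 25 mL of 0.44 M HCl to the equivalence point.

At equivalence: moles acid = moles base. moles HCl = 0.44 × 25/1000 = 0.011 mol. V_base = moles / 0.332 × 1000 = 33.1 mL.

V_{base} = 33.1 mL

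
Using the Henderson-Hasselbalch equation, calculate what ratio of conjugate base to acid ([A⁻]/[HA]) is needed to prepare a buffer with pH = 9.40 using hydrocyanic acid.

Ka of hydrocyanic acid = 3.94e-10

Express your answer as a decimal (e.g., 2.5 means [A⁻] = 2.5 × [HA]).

pKa = -log(3.94e-10) = 9.4045. pH = pKa + log([A⁻]/[HA]), so log([A⁻]/[HA]) = pH − pKa = 9.40 − 9.4045 = -0.0045. [A⁻]/[HA] = 10^(-0.0045) = 0.990

[A⁻]/[HA] = 0.990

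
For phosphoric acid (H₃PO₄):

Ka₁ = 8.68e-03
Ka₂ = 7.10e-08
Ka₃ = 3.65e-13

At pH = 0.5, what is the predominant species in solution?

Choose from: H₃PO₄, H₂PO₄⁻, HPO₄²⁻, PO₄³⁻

pKa₁ = 2.06, pKa₂ = 7.15, pKa₃ = 12.44. For a polyprotic acid the predominant species crosses at each pKa: below pKa_n the protonated form dominates, above it the deprotonated form does. At pH = 0.5, the predominant species is H₃PO₄.

H₃PO₄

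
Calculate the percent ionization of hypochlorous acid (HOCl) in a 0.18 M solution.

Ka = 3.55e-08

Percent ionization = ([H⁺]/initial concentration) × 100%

Using Ka equilibrium: x² + Ka×x - Ka×C = 0. Solving: [H⁺] = 7.9920e-05. Percent = (7.9920e-05/0.18) × 100

Percent ionization = 0.0444%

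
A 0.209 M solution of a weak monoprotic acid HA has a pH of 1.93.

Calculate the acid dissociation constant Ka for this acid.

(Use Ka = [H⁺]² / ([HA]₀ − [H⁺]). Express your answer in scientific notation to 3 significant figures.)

[H⁺] = 10^(−pH) = 10^(−1.93) = 1.175e-02 M. For HA ⇌ H⁺ + A⁻, Ka = [H⁺][A⁻]/[HA] = [H⁺]² / ([HA]₀ − [H⁺]) = (1.175e-02)² / (0.209 − 1.175e-02) = 7.00e-04.

K_a = 7.00e-04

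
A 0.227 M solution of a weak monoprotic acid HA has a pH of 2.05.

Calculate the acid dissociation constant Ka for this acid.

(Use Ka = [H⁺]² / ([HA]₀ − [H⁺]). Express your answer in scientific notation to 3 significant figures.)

[H⁺] = 10^(−pH) = 10^(−2.05) = 8.913e-03 M. For HA ⇌ H⁺ + A⁻, Ka = [H⁺][A⁻]/[HA] = [H⁺]² / ([HA]₀ − [H⁺]) = (8.913e-03)² / (0.227 − 8.913e-03) = 3.64e-04.

K_a = 3.64e-04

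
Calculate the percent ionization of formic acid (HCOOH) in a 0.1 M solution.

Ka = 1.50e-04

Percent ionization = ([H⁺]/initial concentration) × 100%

Using Ka equilibrium: x² + Ka×x - Ka×C = 0. Solving: [H⁺] = 3.7987e-03. Percent = (3.7987e-03/0.1) × 100

Percent ionization = 3.8%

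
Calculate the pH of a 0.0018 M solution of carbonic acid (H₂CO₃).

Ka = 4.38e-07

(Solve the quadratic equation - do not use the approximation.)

x² + Ka×x - Ka×C = 0. Using quadratic formula: [H⁺] = 2.7860e-05

pH = 4.56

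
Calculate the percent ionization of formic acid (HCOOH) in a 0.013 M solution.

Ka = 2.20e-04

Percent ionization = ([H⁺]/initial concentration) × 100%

Using Ka equilibrium: x² + Ka×x - Ka×C = 0. Solving: [H⁺] = 1.5847e-03. Percent = (1.5847e-03/0.013) × 100

Percent ionization = 12.2%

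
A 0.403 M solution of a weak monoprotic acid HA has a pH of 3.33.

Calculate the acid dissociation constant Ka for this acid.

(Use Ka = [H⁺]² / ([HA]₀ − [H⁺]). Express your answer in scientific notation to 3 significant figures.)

[H⁺] = 10^(−pH) = 10^(−3.33) = 4.677e-04 M. For HA ⇌ H⁺ + A⁻, Ka = [H⁺][A⁻]/[HA] = [H⁺]² / ([HA]₀ − [H⁺]) = (4.677e-04)² / (0.403 − 4.677e-04) = 5.43e-07.

K_a = 5.43e-07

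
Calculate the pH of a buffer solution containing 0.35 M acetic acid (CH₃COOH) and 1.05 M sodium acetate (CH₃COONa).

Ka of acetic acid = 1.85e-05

pKa = -log(1.85e-05) = 4.73. pH = pKa + log([A⁻]/[HA]) = 4.73 + log(1.05/0.35)

pH = 5.21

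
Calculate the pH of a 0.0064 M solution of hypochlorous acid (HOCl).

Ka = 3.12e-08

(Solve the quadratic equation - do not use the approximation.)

x² + Ka×x - Ka×C = 0. Using quadratic formula: [H⁺] = 1.4115e-05

pH = 4.85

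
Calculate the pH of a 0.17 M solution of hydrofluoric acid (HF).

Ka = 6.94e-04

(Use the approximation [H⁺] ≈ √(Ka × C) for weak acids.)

[H⁺] = √(Ka × C) = √(6.94e-04 × 0.17) = 1.0862e-02. pH = -log(1.0862e-02)

pH = 1.96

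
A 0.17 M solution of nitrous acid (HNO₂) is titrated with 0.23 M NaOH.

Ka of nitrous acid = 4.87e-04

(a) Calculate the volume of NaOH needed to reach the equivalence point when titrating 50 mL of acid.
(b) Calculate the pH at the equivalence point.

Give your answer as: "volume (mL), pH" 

moles acid = 0.17 × 50/1000 = 0.0085 mol; V_base = moles/0.23 × 1000 = 37.0 mL. At equivalence only the conjugate base is present: [A⁻] = 0.0085/0.087 = 9.7750e-02 M. Kb = Kw/Ka = 2.05e-11; [OH⁻] = √(Kb × [A⁻]) = 1.4168e-06; pOH = 5.85; pH = 14 - pOH = 8.15.

V = 37.0 mL, pH = 8.15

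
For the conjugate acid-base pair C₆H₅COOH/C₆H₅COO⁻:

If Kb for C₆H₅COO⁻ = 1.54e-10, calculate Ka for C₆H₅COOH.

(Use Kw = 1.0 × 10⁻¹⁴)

For a conjugate pair Ka × Kb = Kw, so Ka = Kw/Kb = 1.0 × 10⁻¹⁴ / 1.54e-10 = 6.49e-05.

K_a = 6.49e-05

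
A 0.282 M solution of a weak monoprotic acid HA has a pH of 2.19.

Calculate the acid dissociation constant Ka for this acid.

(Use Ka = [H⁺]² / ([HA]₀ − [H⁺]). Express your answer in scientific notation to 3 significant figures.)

[H⁺] = 10^(−pH) = 10^(−2.19) = 6.457e-03 M. For HA ⇌ H⁺ + A⁻, Ka = [H⁺][A⁻]/[HA] = [H⁺]² / ([HA]₀ − [H⁺]) = (6.457e-03)² / (0.282 − 6.457e-03) = 1.51e-04.

K_a = 1.51e-04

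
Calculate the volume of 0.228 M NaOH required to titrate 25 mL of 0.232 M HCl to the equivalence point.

At equivalence: moles acid = moles base. moles HCl = 0.232 × 25/1000 = 0.0058 mol. V_base = moles / 0.228 × 1000 = 25.4 mL.

V_{base} = 25.4 mL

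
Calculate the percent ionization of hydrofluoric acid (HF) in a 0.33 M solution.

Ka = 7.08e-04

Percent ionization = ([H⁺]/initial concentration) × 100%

Using Ka equilibrium: x² + Ka×x - Ka×C = 0. Solving: [H⁺] = 1.4935e-02. Percent = (1.4935e-02/0.33) × 100

Percent ionization = 4.53%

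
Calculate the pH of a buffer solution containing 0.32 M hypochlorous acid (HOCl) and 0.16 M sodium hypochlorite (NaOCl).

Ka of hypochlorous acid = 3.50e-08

pKa = -log(3.50e-08) = 7.46. pH = pKa + log([A⁻]/[HA]) = 7.46 + log(0.16/0.32)

pH = 7.15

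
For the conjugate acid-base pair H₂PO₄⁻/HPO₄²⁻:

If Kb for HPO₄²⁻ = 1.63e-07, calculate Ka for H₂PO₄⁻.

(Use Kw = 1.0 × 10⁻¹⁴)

For a conjugate pair Ka × Kb = Kw, so Ka = Kw/Kb = 1.0 × 10⁻¹⁴ / 1.63e-07 = 6.13e-08.

K_a = 6.13e-08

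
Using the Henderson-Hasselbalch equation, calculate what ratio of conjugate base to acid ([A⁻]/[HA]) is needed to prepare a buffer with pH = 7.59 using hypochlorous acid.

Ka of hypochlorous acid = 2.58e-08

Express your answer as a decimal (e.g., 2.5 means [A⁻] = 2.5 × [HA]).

pKa = -log(2.58e-08) = 7.5884. pH = pKa + log([A⁻]/[HA]), so log([A⁻]/[HA]) = pH − pKa = 7.59 − 7.5884 = 0.0016. [A⁻]/[HA] = 10^(0.0016) = 1.00

[A⁻]/[HA] = 1.00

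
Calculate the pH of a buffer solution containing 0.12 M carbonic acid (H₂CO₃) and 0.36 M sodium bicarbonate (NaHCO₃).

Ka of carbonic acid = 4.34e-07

pKa = -log(4.34e-07) = 6.36. pH = pKa + log([A⁻]/[HA]) = 6.36 + log(0.36/0.12)

pH = 6.84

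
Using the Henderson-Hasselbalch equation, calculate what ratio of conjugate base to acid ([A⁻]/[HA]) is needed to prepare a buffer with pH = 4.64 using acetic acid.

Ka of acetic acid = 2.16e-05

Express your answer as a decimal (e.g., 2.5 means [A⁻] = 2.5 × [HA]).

pKa = -log(2.16e-05) = 4.6655. pH = pKa + log([A⁻]/[HA]), so log([A⁻]/[HA]) = pH − pKa = 4.64 − 4.6655 = -0.0255. [A⁻]/[HA] = 10^(-0.0255) = 0.943

[A⁻]/[HA] = 0.943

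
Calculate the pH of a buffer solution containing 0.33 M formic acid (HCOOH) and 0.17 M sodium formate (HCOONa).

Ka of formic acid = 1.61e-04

pKa = -log(1.61e-04) = 3.79. pH = pKa + log([A⁻]/[HA]) = 3.79 + log(0.17/0.33)

pH = 3.51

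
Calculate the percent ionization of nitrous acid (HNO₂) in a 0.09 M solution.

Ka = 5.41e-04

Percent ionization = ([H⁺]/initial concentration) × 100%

Using Ka equilibrium: x² + Ka×x - Ka×C = 0. Solving: [H⁺] = 6.7126e-03. Percent = (6.7126e-03/0.09) × 100

Percent ionization = 7.46%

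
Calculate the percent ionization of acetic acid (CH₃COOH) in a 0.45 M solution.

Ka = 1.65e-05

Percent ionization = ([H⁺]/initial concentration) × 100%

Using Ka equilibrium: x² + Ka×x - Ka×C = 0. Solving: [H⁺] = 2.7166e-03. Percent = (2.7166e-03/0.45) × 100

Percent ionization = 0.604%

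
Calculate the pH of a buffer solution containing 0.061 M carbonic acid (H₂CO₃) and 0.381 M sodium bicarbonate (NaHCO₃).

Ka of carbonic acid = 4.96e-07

pKa = -log(4.96e-07) = 6.30. pH = pKa + log([A⁻]/[HA]) = 6.30 + log(0.381/0.061)

pH = 7.10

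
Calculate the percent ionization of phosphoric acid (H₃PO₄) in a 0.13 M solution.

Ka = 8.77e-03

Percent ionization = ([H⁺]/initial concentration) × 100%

Using Ka equilibrium: x² + Ka×x - Ka×C = 0. Solving: [H⁺] = 2.9664e-02. Percent = (2.9664e-02/0.13) × 100

Percent ionization = 22.8%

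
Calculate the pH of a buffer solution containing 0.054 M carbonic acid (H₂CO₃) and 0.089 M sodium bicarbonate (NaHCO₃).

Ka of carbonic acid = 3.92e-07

pKa = -log(3.92e-07) = 6.41. pH = pKa + log([A⁻]/[HA]) = 6.41 + log(0.089/0.054)

pH = 6.62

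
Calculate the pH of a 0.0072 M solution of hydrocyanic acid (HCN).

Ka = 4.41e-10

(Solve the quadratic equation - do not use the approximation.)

x² + Ka×x - Ka×C = 0. Using quadratic formula: [H⁺] = 1.7817e-06

pH = 5.75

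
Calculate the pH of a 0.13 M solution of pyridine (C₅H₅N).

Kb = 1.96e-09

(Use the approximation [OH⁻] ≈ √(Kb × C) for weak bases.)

[OH⁻] = √(Kb × C) = √(1.96e-09 × 0.13) = 1.5962e-05. pOH = 4.80, pH = 14 - pOH

pH = 9.20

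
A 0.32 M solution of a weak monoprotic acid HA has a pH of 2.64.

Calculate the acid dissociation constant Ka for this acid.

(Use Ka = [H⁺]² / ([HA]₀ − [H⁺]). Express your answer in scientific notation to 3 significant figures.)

[H⁺] = 10^(−pH) = 10^(−2.64) = 2.291e-03 M. For HA ⇌ H⁺ + A⁻, Ka = [H⁺][A⁻]/[HA] = [H⁺]² / ([HA]₀ − [H⁺]) = (2.291e-03)² / (0.32 − 2.291e-03) = 1.65e-05.

K_a = 1.65e-05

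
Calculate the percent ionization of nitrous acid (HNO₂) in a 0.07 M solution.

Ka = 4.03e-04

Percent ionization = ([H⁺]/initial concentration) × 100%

Using Ka equilibrium: x² + Ka×x - Ka×C = 0. Solving: [H⁺] = 5.1136e-03. Percent = (5.1136e-03/0.07) × 100

Percent ionization = 7.31%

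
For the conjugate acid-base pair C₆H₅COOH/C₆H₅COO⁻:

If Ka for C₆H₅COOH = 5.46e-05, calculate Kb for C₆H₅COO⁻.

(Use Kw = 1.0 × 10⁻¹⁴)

For a conjugate pair Ka × Kb = Kw, so Kb = Kw/Ka = 1.0 × 10⁻¹⁴ / 5.46e-05 = 1.83e-10.

K_b = 1.83e-10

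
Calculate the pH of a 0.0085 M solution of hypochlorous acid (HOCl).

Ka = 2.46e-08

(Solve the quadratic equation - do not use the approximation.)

x² + Ka×x - Ka×C = 0. Using quadratic formula: [H⁺] = 1.4448e-05

pH = 4.84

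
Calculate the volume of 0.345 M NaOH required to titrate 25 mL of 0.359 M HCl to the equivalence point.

At equivalence: moles acid = moles base. moles HCl = 0.359 × 25/1000 = 0.008975 mol. V_base = moles / 0.345 × 1000 = 26.0 mL.

V_{base} = 26.0 mL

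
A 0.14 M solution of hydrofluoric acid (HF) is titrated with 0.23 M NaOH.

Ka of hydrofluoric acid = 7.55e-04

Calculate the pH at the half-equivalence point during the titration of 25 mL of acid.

At half-equivalence [HA] = [A⁻], so Henderson-Hasselbalch gives pH = pKa = -log(7.55e-04) = 3.12.

pH = pKa = 3.12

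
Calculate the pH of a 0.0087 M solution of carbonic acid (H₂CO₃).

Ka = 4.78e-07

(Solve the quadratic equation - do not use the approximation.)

x² + Ka×x - Ka×C = 0. Using quadratic formula: [H⁺] = 6.4249e-05

pH = 4.19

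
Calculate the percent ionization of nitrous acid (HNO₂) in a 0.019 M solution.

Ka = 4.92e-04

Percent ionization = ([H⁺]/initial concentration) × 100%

Using Ka equilibrium: x² + Ka×x - Ka×C = 0. Solving: [H⁺] = 2.8213e-03. Percent = (2.8213e-03/0.019) × 100

Percent ionization = 14.8%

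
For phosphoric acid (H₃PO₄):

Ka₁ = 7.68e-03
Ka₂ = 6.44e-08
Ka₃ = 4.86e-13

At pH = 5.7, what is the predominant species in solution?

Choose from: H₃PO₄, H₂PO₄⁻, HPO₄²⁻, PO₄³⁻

pKa₁ = 2.11, pKa₂ = 7.19, pKa₃ = 12.31. For a polyprotic acid the predominant species crosses at each pKa: below pKa_n the protonated form dominates, above it the deprotonated form does. At pH = 5.7, the predominant species is H₂PO₄⁻.

H₂PO₄⁻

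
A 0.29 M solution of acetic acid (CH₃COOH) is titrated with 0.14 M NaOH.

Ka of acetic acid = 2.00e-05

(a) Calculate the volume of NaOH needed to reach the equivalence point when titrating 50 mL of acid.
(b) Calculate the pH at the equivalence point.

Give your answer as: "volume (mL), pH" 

moles acid = 0.29 × 50/1000 = 0.0145 mol; V_base = moles/0.14 × 1000 = 103.6 mL. At equivalence only the conjugate base is present: [A⁻] = 0.0145/0.154 = 9.4419e-02 M. Kb = Kw/Ka = 5.00e-10; [OH⁻] = √(Kb × [A⁻]) = 6.8709e-06; pOH = 5.16; pH = 14 - pOH = 8.84.

V = 103.6 mL, pH = 8.84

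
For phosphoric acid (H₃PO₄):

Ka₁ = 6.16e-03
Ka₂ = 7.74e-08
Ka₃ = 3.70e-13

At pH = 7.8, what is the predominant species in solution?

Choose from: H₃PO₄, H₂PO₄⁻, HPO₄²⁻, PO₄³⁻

pKa₁ = 2.21, pKa₂ = 7.11, pKa₃ = 12.43. For a polyprotic acid the predominant species crosses at each pKa: below pKa_n the protonated form dominates, above it the deprotonated form does. At pH = 7.8, the predominant species is HPO₄²⁻.

HPO₄²⁻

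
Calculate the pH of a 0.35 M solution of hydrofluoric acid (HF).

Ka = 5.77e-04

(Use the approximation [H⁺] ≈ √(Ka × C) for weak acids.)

[H⁺] = √(Ka × C) = √(5.77e-04 × 0.35) = 1.4211e-02. pH = -log(1.4211e-02)

pH = 1.85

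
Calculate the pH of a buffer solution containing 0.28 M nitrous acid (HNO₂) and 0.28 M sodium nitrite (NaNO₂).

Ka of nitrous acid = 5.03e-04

pKa = -log(5.03e-04) = 3.30. pH = pKa + log([A⁻]/[HA]) = 3.30 + log(0.28/0.28)

pH = 3.30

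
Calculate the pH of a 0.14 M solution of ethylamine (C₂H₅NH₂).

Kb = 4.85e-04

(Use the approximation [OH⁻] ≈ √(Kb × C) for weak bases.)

[OH⁻] = √(Kb × C) = √(4.85e-04 × 0.14) = 8.2401e-03. pOH = 2.08, pH = 14 - pOH

pH = 11.92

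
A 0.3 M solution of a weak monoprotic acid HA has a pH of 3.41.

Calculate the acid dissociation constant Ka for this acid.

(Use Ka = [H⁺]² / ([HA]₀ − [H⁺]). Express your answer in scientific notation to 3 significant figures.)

[H⁺] = 10^(−pH) = 10^(−3.41) = 3.890e-04 M. For HA ⇌ H⁺ + A⁻, Ka = [H⁺][A⁻]/[HA] = [H⁺]² / ([HA]₀ − [H⁺]) = (3.890e-04)² / (0.3 − 3.890e-04) = 5.05e-07.

K_a = 5.05e-07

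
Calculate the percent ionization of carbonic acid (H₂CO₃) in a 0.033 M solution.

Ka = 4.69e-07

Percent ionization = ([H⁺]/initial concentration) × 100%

Using Ka equilibrium: x² + Ka×x - Ka×C = 0. Solving: [H⁺] = 1.2417e-04. Percent = (1.2417e-04/0.033) × 100

Percent ionization = 0.376%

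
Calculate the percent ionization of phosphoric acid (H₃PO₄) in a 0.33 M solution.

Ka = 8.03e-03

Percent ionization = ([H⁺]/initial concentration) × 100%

Using Ka equilibrium: x² + Ka×x - Ka×C = 0. Solving: [H⁺] = 4.7619e-02. Percent = (4.7619e-02/0.33) × 100

Percent ionization = 14.4%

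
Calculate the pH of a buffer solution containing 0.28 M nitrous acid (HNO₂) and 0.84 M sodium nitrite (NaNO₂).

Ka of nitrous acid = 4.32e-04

pKa = -log(4.32e-04) = 3.36. pH = pKa + log([A⁻]/[HA]) = 3.36 + log(0.84/0.28)

pH = 3.84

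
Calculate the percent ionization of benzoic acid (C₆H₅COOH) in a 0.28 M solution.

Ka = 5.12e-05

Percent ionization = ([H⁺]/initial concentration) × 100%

Using Ka equilibrium: x² + Ka×x - Ka×C = 0. Solving: [H⁺] = 3.7608e-03. Percent = (3.7608e-03/0.28) × 100

Percent ionization = 1.34%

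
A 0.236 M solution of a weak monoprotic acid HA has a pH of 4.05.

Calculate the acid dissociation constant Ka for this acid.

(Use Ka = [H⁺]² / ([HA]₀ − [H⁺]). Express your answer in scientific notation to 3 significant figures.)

[H⁺] = 10^(−pH) = 10^(−4.05) = 8.913e-05 M. For HA ⇌ H⁺ + A⁻, Ka = [H⁺][A⁻]/[HA] = [H⁺]² / ([HA]₀ − [H⁺]) = (8.913e-05)² / (0.236 − 8.913e-05) = 3.37e-08.

K_a = 3.37e-08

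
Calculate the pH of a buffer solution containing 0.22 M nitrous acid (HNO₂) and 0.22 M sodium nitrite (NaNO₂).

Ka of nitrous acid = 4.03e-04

pKa = -log(4.03e-04) = 3.39. pH = pKa + log([A⁻]/[HA]) = 3.39 + log(0.22/0.22)

pH = 3.39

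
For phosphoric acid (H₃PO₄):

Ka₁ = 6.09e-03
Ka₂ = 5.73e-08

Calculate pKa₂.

pKa₂ = -log(Ka₂) = -log(5.73e-08) = 7.24.

pK_{a2} = 7.24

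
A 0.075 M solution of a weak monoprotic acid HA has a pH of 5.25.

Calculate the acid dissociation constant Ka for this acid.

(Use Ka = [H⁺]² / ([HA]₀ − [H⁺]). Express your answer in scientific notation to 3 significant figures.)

[H⁺] = 10^(−pH) = 10^(−5.25) = 5.623e-06 M. For HA ⇌ H⁺ + A⁻, Ka = [H⁺][A⁻]/[HA] = [H⁺]² / ([HA]₀ − [H⁺]) = (5.623e-06)² / (0.075 − 5.623e-06) = 4.22e-10.

K_a = 4.22e-10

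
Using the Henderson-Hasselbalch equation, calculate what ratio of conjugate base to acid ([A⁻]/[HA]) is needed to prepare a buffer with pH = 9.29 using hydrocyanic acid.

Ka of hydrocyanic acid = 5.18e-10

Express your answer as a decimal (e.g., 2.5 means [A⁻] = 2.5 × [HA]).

pKa = -log(5.18e-10) = 9.2857. pH = pKa + log([A⁻]/[HA]), so log([A⁻]/[HA]) = pH − pKa = 9.29 − 9.2857 = 0.0043. [A⁻]/[HA] = 10^(0.0043) = 1.01

[A⁻]/[HA] = 1.01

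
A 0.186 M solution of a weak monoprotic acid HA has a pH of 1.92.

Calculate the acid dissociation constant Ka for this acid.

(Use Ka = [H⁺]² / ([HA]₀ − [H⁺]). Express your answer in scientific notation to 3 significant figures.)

[H⁺] = 10^(−pH) = 10^(−1.92) = 1.202e-02 M. For HA ⇌ H⁺ + A⁻, Ka = [H⁺][A⁻]/[HA] = [H⁺]² / ([HA]₀ − [H⁺]) = (1.202e-02)² / (0.186 − 1.202e-02) = 8.31e-04.

K_a = 8.31e-04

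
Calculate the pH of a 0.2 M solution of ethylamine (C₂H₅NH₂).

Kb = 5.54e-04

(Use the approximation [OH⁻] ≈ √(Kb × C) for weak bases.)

[OH⁻] = √(Kb × C) = √(5.54e-04 × 0.2) = 1.0526e-02. pOH = 1.98, pH = 14 - pOH

pH = 12.02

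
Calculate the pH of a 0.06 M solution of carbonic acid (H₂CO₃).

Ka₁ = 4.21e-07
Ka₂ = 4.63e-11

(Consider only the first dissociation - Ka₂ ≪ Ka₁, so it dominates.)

First dissociation dominates. From Ka₁ = [H⁺][HA⁻]/[H₂A], x² + Ka₁·x − Ka₁·C = 0 with C = 0.06 M and Ka₁ = 4.21e-07. Solving: [H⁺] = (−Ka₁ + √(Ka₁² + 4·Ka₁·C)) / 2 = 1.5872e-04 M. pH = -log(1.5872e-04) = 3.80.

pH = 3.80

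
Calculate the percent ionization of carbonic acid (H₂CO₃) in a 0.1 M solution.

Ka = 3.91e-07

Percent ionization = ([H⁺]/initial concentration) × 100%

Using Ka equilibrium: x² + Ka×x - Ka×C = 0. Solving: [H⁺] = 1.9754e-04. Percent = (1.9754e-04/0.1) × 100

Percent ionization = 0.198%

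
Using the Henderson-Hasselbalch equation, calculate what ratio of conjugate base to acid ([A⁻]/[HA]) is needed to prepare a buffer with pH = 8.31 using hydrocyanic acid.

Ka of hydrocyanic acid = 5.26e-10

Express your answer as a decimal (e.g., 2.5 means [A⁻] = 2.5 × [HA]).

pKa = -log(5.26e-10) = 9.2790. pH = pKa + log([A⁻]/[HA]), so log([A⁻]/[HA]) = pH − pKa = 8.31 − 9.2790 = -0.9690. [A⁻]/[HA] = 10^(-0.9690) = 0.107

[A⁻]/[HA] = 0.107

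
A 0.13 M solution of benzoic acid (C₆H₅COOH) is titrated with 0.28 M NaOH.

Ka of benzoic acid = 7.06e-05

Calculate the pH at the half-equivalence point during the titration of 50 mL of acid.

At half-equivalence [HA] = [A⁻], so Henderson-Hasselbalch gives pH = pKa = -log(7.06e-05) = 4.15.

pH = pKa = 4.15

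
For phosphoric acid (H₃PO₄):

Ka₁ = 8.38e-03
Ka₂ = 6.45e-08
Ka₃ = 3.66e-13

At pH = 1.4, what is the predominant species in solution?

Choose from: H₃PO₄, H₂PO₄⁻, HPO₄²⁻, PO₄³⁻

pKa₁ = 2.08, pKa₂ = 7.19, pKa₃ = 12.44. For a polyprotic acid the predominant species crosses at each pKa: below pKa_n the protonated form dominates, above it the deprotonated form does. At pH = 1.4, the predominant species is H₃PO₄.

H₃PO₄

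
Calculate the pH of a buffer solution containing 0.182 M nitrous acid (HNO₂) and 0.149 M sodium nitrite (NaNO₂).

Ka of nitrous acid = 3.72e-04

pKa = -log(3.72e-04) = 3.43. pH = pKa + log([A⁻]/[HA]) = 3.43 + log(0.149/0.182)

pH = 3.34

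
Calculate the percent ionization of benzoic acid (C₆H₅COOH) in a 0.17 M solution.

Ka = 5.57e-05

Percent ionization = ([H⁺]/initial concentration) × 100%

Using Ka equilibrium: x² + Ka×x - Ka×C = 0. Solving: [H⁺] = 3.0495e-03. Percent = (3.0495e-03/0.17) × 100

Percent ionization = 1.79%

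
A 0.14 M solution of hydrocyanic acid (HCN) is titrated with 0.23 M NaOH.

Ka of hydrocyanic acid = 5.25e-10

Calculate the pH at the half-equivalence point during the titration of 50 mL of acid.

At half-equivalence [HA] = [A⁻], so Henderson-Hasselbalch gives pH = pKa = -log(5.25e-10) = 9.28.

pH = pKa = 9.28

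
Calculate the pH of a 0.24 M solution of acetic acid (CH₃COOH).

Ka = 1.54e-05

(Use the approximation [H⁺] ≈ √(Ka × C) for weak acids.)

[H⁺] = √(Ka × C) = √(1.54e-05 × 0.24) = 1.9225e-03. pH = -log(1.9225e-03)

pH = 2.72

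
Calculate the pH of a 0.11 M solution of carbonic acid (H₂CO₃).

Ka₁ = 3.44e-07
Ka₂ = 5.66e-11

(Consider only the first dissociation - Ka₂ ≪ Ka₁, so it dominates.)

First dissociation dominates. From Ka₁ = [H⁺][HA⁻]/[H₂A], x² + Ka₁·x − Ka₁·C = 0 with C = 0.11 M and Ka₁ = 3.44e-07. Solving: [H⁺] = (−Ka₁ + √(Ka₁² + 4·Ka₁·C)) / 2 = 1.9435e-04 M. pH = -log(1.9435e-04) = 3.71.

pH = 3.71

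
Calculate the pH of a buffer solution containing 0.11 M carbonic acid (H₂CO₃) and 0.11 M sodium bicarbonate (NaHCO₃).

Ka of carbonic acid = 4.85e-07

pKa = -log(4.85e-07) = 6.31. pH = pKa + log([A⁻]/[HA]) = 6.31 + log(0.11/0.11)

pH = 6.31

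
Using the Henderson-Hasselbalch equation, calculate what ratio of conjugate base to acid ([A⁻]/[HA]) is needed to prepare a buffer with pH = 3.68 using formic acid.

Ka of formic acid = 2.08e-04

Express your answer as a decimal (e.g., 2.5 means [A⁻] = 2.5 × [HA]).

pKa = -log(2.08e-04) = 3.6819. pH = pKa + log([A⁻]/[HA]), so log([A⁻]/[HA]) = pH − pKa = 3.68 − 3.6819 = -0.0019. [A⁻]/[HA] = 10^(-0.0019) = 0.996

[A⁻]/[HA] = 0.996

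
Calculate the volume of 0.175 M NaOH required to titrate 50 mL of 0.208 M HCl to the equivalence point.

At equivalence: moles acid = moles base. moles HCl = 0.208 × 50/1000 = 0.0104 mol. V_base = moles / 0.175 × 1000 = 59.4 mL.

V_{base} = 59.4 mL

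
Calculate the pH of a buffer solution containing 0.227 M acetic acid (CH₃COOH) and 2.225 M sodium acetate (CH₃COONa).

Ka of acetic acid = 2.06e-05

pKa = -log(2.06e-05) = 4.69. pH = pKa + log([A⁻]/[HA]) = 4.69 + log(2.225/0.227)

pH = 5.68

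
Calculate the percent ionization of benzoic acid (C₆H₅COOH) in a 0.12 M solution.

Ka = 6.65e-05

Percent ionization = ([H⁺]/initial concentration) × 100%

Using Ka equilibrium: x² + Ka×x - Ka×C = 0. Solving: [H⁺] = 2.7918e-03. Percent = (2.7918e-03/0.12) × 100

Percent ionization = 2.33%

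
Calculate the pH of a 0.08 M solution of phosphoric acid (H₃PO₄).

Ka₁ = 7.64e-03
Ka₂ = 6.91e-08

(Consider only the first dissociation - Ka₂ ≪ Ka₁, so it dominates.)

First dissociation dominates. From Ka₁ = [H⁺][HA⁻]/[H₂A], x² + Ka₁·x − Ka₁·C = 0 with C = 0.08 M and Ka₁ = 7.64e-03. Solving: [H⁺] = (−Ka₁ + √(Ka₁² + 4·Ka₁·C)) / 2 = 2.1196e-02 M. pH = -log(2.1196e-02) = 1.67.

pH = 1.67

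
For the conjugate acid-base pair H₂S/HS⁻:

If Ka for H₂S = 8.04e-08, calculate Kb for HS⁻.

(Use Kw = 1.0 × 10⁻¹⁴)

For a conjugate pair Ka × Kb = Kw, so Kb = Kw/Ka = 1.0 × 10⁻¹⁴ / 8.04e-08 = 1.24e-07.

K_b = 1.24e-07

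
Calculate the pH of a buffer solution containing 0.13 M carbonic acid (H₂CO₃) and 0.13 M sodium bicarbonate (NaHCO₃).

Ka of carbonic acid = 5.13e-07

pKa = -log(5.13e-07) = 6.29. pH = pKa + log([A⁻]/[HA]) = 6.29 + log(0.13/0.13)

pH = 6.29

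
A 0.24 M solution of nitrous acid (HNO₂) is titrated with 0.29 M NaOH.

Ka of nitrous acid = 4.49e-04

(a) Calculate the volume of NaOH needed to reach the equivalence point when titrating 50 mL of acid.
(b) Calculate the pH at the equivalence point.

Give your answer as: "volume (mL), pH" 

moles acid = 0.24 × 50/1000 = 0.012 mol; V_base = moles/0.29 × 1000 = 41.4 mL. At equivalence only the conjugate base is present: [A⁻] = 0.012/0.091 = 1.3132e-01 M. Kb = Kw/Ka = 2.23e-11; [OH⁻] = √(Kb × [A⁻]) = 1.7102e-06; pOH = 5.77; pH = 14 - pOH = 8.23.

V = 41.4 mL, pH = 8.23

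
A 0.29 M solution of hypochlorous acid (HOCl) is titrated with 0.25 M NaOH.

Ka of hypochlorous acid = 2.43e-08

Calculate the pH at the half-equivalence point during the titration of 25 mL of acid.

At half-equivalence [HA] = [A⁻], so Henderson-Hasselbalch gives pH = pKa = -log(2.43e-08) = 7.61.

pH = pKa = 7.61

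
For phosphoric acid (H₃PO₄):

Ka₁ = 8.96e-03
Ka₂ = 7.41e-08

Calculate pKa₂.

pKa₂ = -log(Ka₂) = -log(7.41e-08) = 7.13.

pK_{a2} = 7.13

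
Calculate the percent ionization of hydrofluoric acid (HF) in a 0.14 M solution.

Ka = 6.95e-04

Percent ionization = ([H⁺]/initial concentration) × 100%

Using Ka equilibrium: x² + Ka×x - Ka×C = 0. Solving: [H⁺] = 9.5227e-03. Percent = (9.5227e-03/0.14) × 100

Percent ionization = 6.8%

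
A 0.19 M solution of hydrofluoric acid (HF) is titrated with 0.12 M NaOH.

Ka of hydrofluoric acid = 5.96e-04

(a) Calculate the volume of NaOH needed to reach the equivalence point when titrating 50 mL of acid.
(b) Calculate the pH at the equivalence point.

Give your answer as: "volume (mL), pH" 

moles acid = 0.19 × 50/1000 = 0.0095 mol; V_base = moles/0.12 × 1000 = 79.2 mL. At equivalence only the conjugate base is present: [A⁻] = 0.0095/0.129 = 7.3548e-02 M. Kb = Kw/Ka = 1.68e-11; [OH⁻] = √(Kb × [A⁻]) = 1.1109e-06; pOH = 5.95; pH = 14 - pOH = 8.05.

V = 79.2 mL, pH = 8.05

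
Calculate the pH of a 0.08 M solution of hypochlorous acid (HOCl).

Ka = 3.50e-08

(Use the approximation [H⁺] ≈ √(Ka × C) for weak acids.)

[H⁺] = √(Ka × C) = √(3.50e-08 × 0.08) = 5.2915e-05. pH = -log(5.2915e-05)

pH = 4.28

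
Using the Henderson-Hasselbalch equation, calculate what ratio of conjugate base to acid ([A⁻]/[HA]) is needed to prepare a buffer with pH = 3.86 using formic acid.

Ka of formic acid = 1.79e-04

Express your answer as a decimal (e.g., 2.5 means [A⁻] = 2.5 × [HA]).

pKa = -log(1.79e-04) = 3.7471. pH = pKa + log([A⁻]/[HA]), so log([A⁻]/[HA]) = pH − pKa = 3.86 − 3.7471 = 0.1129. [A⁻]/[HA] = 10^(0.1129) = 1.30

[A⁻]/[HA] = 1.30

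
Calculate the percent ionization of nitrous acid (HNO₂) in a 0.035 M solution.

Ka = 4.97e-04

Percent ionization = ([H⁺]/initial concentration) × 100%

Using Ka equilibrium: x² + Ka×x - Ka×C = 0. Solving: [H⁺] = 3.9296e-03. Percent = (3.9296e-03/0.035) × 100

Percent ionization = 11.2%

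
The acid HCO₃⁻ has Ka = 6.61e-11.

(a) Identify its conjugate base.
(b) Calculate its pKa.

(a) The conjugate base is formed by removing one H⁺ from HCO₃⁻, giving CO₃²⁻. (b) pKa = -log(Ka) = -log(6.61e-11) = 10.18.

Conjugate base: CO₃²⁻; pK_a = 10.18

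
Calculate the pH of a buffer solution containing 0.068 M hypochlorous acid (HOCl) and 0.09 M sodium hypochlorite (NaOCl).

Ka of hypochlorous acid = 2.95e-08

pKa = -log(2.95e-08) = 7.53. pH = pKa + log([A⁻]/[HA]) = 7.53 + log(0.09/0.068)

pH = 7.65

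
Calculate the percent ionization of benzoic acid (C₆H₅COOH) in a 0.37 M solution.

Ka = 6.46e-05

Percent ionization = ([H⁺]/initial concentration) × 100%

Using Ka equilibrium: x² + Ka×x - Ka×C = 0. Solving: [H⁺] = 4.8568e-03. Percent = (4.8568e-03/0.37) × 100

Percent ionization = 1.31%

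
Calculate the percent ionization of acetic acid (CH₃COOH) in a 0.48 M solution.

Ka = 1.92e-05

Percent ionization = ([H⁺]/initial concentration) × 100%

Using Ka equilibrium: x² + Ka×x - Ka×C = 0. Solving: [H⁺] = 3.0262e-03. Percent = (3.0262e-03/0.48) × 100

Percent ionization = 0.63%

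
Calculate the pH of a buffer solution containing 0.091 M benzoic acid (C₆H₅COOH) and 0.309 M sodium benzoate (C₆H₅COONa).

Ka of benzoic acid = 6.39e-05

pKa = -log(6.39e-05) = 4.19. pH = pKa + log([A⁻]/[HA]) = 4.19 + log(0.309/0.091)

pH = 4.73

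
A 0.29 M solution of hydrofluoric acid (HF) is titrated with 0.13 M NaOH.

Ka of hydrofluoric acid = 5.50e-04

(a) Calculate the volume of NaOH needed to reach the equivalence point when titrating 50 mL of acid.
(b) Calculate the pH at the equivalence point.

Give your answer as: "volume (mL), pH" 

moles acid = 0.29 × 50/1000 = 0.0145 mol; V_base = moles/0.13 × 1000 = 111.5 mL. At equivalence only the conjugate base is present: [A⁻] = 0.0145/0.162 = 8.9762e-02 M. Kb = Kw/Ka = 1.82e-11; [OH⁻] = √(Kb × [A⁻]) = 1.2775e-06; pOH = 5.89; pH = 14 - pOH = 8.11.

V = 111.5 mL, pH = 8.11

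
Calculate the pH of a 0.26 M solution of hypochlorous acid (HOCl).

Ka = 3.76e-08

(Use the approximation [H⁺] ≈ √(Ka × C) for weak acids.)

[H⁺] = √(Ka × C) = √(3.76e-08 × 0.26) = 9.8874e-05. pH = -log(9.8874e-05)

pH = 4.00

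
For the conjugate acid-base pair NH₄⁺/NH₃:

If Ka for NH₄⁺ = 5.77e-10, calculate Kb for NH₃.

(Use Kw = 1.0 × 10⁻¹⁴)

For a conjugate pair Ka × Kb = Kw, so Kb = Kw/Ka = 1.0 × 10⁻¹⁴ / 5.77e-10 = 1.73e-05.

K_b = 1.73e-05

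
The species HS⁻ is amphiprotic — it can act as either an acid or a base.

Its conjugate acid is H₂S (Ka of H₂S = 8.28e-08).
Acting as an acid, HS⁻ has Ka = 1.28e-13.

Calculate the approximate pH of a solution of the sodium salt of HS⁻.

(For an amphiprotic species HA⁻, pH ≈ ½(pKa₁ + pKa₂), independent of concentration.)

pKa₁ = -log(8.28e-08) = 7.08; pKa₂ = -log(1.28e-13) = 12.89. For an amphiprotic species, pH ≈ ½(pKa₁ + pKa₂) = ½(7.08 + 12.89) = 9.99.

pH = 9.99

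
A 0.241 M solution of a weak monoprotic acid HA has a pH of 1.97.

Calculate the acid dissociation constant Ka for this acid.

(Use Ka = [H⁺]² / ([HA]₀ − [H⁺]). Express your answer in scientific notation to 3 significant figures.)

[H⁺] = 10^(−pH) = 10^(−1.97) = 1.072e-02 M. For HA ⇌ H⁺ + A⁻, Ka = [H⁺][A⁻]/[HA] = [H⁺]² / ([HA]₀ − [H⁺]) = (1.072e-02)² / (0.241 − 1.072e-02) = 4.99e-04.

K_a = 4.99e-04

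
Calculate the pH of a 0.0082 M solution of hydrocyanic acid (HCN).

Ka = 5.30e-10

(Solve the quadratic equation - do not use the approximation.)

x² + Ka×x - Ka×C = 0. Using quadratic formula: [H⁺] = 2.0844e-06

pH = 5.68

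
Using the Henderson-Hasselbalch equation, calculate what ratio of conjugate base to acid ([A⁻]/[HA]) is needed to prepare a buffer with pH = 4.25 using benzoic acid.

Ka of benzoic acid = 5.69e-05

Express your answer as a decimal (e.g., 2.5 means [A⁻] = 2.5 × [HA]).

pKa = -log(5.69e-05) = 4.2449. pH = pKa + log([A⁻]/[HA]), so log([A⁻]/[HA]) = pH − pKa = 4.25 − 4.2449 = 0.0051. [A⁻]/[HA] = 10^(0.0051) = 1.01

[A⁻]/[HA] = 1.01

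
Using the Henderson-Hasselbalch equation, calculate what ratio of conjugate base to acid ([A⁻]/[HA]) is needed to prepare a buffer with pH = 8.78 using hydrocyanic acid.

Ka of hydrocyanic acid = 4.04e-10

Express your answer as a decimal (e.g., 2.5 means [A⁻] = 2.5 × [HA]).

pKa = -log(4.04e-10) = 9.3936. pH = pKa + log([A⁻]/[HA]), so log([A⁻]/[HA]) = pH − pKa = 8.78 − 9.3936 = -0.6136. [A⁻]/[HA] = 10^(-0.6136) = 0.243

[A⁻]/[HA] = 0.243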